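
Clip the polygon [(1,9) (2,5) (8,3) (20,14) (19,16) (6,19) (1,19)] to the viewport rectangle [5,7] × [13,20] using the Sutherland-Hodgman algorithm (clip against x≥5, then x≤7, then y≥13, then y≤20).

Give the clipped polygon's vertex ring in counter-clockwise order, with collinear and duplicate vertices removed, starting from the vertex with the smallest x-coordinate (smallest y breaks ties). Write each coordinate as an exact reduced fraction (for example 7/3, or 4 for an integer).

Clipped polygon: [(5,13) (7,13) (7,244/13) (6,19) (5,19)]

1. After x ≥ 5: [(5,4) (8,3) (20,14) (19,16) (6,19) (5,19)]
2. After x ≤ 7: [(5,4) (7,10/3) (7,244/13) (6,19) (5,19)]
3. After y ≥ 13: [(5,13) (7,13) (7,244/13) (6,19) (5,19)]
4. After y ≤ 20: [(5,13) (7,13) (7,244/13) (6,19) (5,19)]
5. Canonical ring: [(5,13) (7,13) (7,244/13) (6,19) (5,19)]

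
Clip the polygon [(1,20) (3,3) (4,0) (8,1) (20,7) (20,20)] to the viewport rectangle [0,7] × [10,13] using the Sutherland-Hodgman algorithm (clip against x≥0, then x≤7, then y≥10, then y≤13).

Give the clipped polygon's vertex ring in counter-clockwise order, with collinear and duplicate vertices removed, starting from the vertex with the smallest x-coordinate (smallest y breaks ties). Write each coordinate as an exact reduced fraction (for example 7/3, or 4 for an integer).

1. After x ≥ 0: [(1,20) (3,3) (4,0) (8,1) (20,7) (20,20)]
2. After x ≤ 7: [(7,20) (1,20) (3,3) (4,0) (7,3/4)]
3. After y ≥ 10: [(7,10) (7,20) (1,20) (37/17,10)]
4. After y ≤ 13: [(7,10) (7,13) (31/17,13) (37/17,10)]
5. Canonical ring: [(31/17,13) (37/17,10) (7,10) (7,13)]

Clipped polygon: [(31/17,13) (37/17,10) (7,10) (7,13)]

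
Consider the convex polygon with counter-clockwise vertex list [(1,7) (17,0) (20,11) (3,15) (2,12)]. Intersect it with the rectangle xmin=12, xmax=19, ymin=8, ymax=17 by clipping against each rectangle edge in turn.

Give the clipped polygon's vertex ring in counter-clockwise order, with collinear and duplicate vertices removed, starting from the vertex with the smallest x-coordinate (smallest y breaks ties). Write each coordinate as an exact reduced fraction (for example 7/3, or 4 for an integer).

Clipped polygon: [(12,8) (19,8) (19,191/17) (12,219/17)]

1. After x ≥ 12: [(12,35/16) (17,0) (20,11) (12,219/17)]
2. After x ≤ 19: [(12,35/16) (17,0) (19,22/3) (19,191/17) (12,219/17)]
3. After y ≥ 8: [(12,8) (19,8) (19,191/17) (12,219/17)]
4. After y ≤ 17: [(12,8) (19,8) (19,191/17) (12,219/17)]
5. Canonical ring: [(12,8) (19,8) (19,191/17) (12,219/17)]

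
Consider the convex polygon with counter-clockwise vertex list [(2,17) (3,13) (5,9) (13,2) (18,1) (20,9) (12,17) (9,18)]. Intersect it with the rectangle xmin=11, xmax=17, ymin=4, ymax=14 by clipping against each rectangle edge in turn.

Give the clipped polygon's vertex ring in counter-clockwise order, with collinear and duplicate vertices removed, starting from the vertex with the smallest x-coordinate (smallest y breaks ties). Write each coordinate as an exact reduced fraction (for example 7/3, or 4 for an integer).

Clipped polygon: [(11,4) (17,4) (17,12) (15,14) (11,14)]

1. After x ≥ 11: [(11,15/4) (13,2) (18,1) (20,9) (12,17) (11,52/3)]
2. After x ≤ 17: [(11,15/4) (13,2) (17,6/5) (17,12) (12,17) (11,52/3)]
3. After y ≥ 4: [(11,4) (17,4) (17,12) (12,17) (11,52/3)]
4. After y ≤ 14: [(11,14) (11,4) (17,4) (17,12) (15,14)]
5. Canonical ring: [(11,4) (17,4) (17,12) (15,14) (11,14)]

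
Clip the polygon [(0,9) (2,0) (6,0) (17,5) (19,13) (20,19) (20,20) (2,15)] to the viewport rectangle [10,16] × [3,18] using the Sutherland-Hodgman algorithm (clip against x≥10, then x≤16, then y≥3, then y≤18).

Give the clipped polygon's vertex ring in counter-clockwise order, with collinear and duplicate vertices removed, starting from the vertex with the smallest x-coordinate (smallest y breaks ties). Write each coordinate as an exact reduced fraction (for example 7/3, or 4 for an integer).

Clipped polygon: [(10,3) (63/5,3) (16,50/11) (16,18) (64/5,18) (10,155/9)]

1. After x ≥ 10: [(10,20/11) (17,5) (19,13) (20,19) (20,20) (10,155/9)]
2. After x ≤ 16: [(10,20/11) (16,50/11) (16,170/9) (10,155/9)]
3. After y ≥ 3: [(10,3) (63/5,3) (16,50/11) (16,170/9) (10,155/9)]
4. After y ≤ 18: [(10,3) (63/5,3) (16,50/11) (16,18) (64/5,18) (10,155/9)]
5. Canonical ring: [(10,3) (63/5,3) (16,50/11) (16,18) (64/5,18) (10,155/9)]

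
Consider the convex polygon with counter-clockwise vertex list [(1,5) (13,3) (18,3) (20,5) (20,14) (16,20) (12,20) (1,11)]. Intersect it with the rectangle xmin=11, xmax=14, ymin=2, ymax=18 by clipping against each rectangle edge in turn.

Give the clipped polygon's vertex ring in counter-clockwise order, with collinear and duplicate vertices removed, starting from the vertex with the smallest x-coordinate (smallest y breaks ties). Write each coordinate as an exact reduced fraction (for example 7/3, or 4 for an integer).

1. After x ≥ 11: [(11,10/3) (13,3) (18,3) (20,5) (20,14) (16,20) (12,20) (11,211/11)]
2. After x ≤ 14: [(11,10/3) (13,3) (14,3) (14,20) (12,20) (11,211/11)]
3. After y ≥ 2: [(11,10/3) (13,3) (14,3) (14,20) (12,20) (11,211/11)]
4. After y ≤ 18: [(11,18) (11,10/3) (13,3) (14,3) (14,18)]
5. Canonical ring: [(11,10/3) (13,3) (14,3) (14,18) (11,18)]

Clipped polygon: [(11,10/3) (13,3) (14,3) (14,18) (11,18)]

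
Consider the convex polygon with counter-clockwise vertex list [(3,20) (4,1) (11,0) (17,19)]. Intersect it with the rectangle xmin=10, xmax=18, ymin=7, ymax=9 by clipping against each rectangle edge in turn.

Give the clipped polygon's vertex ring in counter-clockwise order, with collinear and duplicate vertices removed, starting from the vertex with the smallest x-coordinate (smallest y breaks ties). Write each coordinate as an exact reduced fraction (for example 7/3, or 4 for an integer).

Clipped polygon: [(10,7) (251/19,7) (263/19,9) (10,9)]

1. After x ≥ 10: [(10,39/2) (10,1/7) (11,0) (17,19)]
2. After x ≤ 18: [(10,39/2) (10,1/7) (11,0) (17,19)]
3. After y ≥ 7: [(10,39/2) (10,7) (251/19,7) (17,19)]
4. After y ≤ 9: [(10,9) (10,7) (251/19,7) (263/19,9)]
5. Canonical ring: [(10,7) (251/19,7) (263/19,9) (10,9)]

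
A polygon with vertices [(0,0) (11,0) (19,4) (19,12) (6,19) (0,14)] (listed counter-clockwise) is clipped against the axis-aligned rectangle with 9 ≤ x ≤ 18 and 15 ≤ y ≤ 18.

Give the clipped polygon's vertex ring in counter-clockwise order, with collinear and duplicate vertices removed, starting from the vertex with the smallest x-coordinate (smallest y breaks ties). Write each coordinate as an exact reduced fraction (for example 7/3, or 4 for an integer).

Clipped polygon: [(9,15) (94/7,15) (9,226/13)]

1. After x ≥ 9: [(9,0) (11,0) (19,4) (19,12) (9,226/13)]
2. After x ≤ 18: [(9,0) (11,0) (18,7/2) (18,163/13) (9,226/13)]
3. After y ≥ 15: [(9,15) (94/7,15) (9,226/13)]
4. After y ≤ 18: [(9,15) (94/7,15) (9,226/13)]
5. Canonical ring: [(9,15) (94/7,15) (9,226/13)]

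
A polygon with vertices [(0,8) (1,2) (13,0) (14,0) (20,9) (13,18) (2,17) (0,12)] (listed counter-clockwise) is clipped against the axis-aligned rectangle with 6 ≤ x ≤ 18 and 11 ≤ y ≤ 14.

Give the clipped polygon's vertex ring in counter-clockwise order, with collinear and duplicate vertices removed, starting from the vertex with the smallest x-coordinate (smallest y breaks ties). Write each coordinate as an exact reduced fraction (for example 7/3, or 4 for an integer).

1. After x ≥ 6: [(6,7/6) (13,0) (14,0) (20,9) (13,18) (6,191/11)]
2. After x ≤ 18: [(6,7/6) (13,0) (14,0) (18,6) (18,81/7) (13,18) (6,191/11)]
3. After y ≥ 11: [(6,11) (18,11) (18,81/7) (13,18) (6,191/11)]
4. After y ≤ 14: [(6,14) (6,11) (18,11) (18,81/7) (145/9,14)]
5. Canonical ring: [(6,11) (18,11) (18,81/7) (145/9,14) (6,14)]

Clipped polygon: [(6,11) (18,11) (18,81/7) (145/9,14) (6,14)]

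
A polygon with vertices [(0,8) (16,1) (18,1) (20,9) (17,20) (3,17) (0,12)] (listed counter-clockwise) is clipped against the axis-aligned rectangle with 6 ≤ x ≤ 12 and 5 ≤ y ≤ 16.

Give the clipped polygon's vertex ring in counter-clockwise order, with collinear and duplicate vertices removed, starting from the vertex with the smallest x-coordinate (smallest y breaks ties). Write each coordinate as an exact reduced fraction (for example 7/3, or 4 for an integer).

Clipped polygon: [(6,43/8) (48/7,5) (12,5) (12,16) (6,16)]

1. After x ≥ 6: [(6,43/8) (16,1) (18,1) (20,9) (17,20) (6,247/14)]
2. After x ≤ 12: [(6,43/8) (12,11/4) (12,265/14) (6,247/14)]
3. After y ≥ 5: [(6,43/8) (48/7,5) (12,5) (12,265/14) (6,247/14)]
4. After y ≤ 16: [(6,16) (6,43/8) (48/7,5) (12,5) (12,16)]
5. Canonical ring: [(6,43/8) (48/7,5) (12,5) (12,16) (6,16)]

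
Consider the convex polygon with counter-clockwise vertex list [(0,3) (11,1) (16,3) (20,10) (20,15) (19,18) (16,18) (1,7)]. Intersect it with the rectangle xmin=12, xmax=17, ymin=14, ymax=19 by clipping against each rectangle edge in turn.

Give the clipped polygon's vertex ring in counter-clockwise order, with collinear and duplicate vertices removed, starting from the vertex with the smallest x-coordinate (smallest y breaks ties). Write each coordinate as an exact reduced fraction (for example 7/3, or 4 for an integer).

Clipped polygon: [(12,14) (17,14) (17,18) (16,18) (12,226/15)]

1. After x ≥ 12: [(12,7/5) (16,3) (20,10) (20,15) (19,18) (16,18) (12,226/15)]
2. After x ≤ 17: [(12,7/5) (16,3) (17,19/4) (17,18) (16,18) (12,226/15)]
3. After y ≥ 14: [(12,14) (17,14) (17,18) (16,18) (12,226/15)]
4. After y ≤ 19: [(12,14) (17,14) (17,18) (16,18) (12,226/15)]
5. Canonical ring: [(12,14) (17,14) (17,18) (16,18) (12,226/15)]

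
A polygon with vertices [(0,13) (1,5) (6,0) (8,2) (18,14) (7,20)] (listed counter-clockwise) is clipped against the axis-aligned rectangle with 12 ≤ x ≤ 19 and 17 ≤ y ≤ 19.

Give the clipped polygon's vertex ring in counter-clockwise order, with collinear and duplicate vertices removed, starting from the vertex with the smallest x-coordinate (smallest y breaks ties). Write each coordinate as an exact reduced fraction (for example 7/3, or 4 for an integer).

Clipped polygon: [(12,17) (25/2,17) (12,190/11)]

1. After x ≥ 12: [(12,34/5) (18,14) (12,190/11)]
2. After x ≤ 19: [(12,34/5) (18,14) (12,190/11)]
3. After y ≥ 17: [(12,17) (25/2,17) (12,190/11)]
4. After y ≤ 19: [(12,17) (25/2,17) (12,190/11)]
5. Canonical ring: [(12,17) (25/2,17) (12,190/11)]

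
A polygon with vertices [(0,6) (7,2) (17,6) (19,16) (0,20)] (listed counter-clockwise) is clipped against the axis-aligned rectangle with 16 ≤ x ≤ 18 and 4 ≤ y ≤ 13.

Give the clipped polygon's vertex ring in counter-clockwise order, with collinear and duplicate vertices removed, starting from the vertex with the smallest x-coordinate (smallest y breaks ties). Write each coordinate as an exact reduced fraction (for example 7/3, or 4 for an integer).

1. After x ≥ 16: [(16,28/5) (17,6) (19,16) (16,316/19)]
2. After x ≤ 18: [(16,28/5) (17,6) (18,11) (18,308/19) (16,316/19)]
3. After y ≥ 4: [(16,28/5) (17,6) (18,11) (18,308/19) (16,316/19)]
4. After y ≤ 13: [(16,13) (16,28/5) (17,6) (18,11) (18,13)]
5. Canonical ring: [(16,28/5) (17,6) (18,11) (18,13) (16,13)]

Clipped polygon: [(16,28/5) (17,6) (18,11) (18,13) (16,13)]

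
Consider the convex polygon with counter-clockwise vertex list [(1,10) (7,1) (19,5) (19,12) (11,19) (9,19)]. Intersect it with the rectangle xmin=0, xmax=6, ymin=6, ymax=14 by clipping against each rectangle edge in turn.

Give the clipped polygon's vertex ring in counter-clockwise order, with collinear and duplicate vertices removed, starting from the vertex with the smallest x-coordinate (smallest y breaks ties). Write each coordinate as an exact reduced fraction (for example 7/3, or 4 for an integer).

1. After x ≥ 0: [(1,10) (7,1) (19,5) (19,12) (11,19) (9,19)]
2. After x ≤ 6: [(6,125/8) (1,10) (6,5/2)]
3. After y ≥ 6: [(6,6) (6,125/8) (1,10) (11/3,6)]
4. After y ≤ 14: [(6,6) (6,14) (41/9,14) (1,10) (11/3,6)]
5. Canonical ring: [(1,10) (11/3,6) (6,6) (6,14) (41/9,14)]

Clipped polygon: [(1,10) (11/3,6) (6,6) (6,14) (41/9,14)]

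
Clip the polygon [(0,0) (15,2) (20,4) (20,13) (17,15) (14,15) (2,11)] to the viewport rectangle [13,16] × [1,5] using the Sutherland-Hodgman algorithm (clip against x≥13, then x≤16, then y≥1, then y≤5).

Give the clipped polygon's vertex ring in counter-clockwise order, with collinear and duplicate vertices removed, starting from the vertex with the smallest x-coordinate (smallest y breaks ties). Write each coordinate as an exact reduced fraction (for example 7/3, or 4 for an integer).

1. After x ≥ 13: [(13,26/15) (15,2) (20,4) (20,13) (17,15) (14,15) (13,44/3)]
2. After x ≤ 16: [(13,26/15) (15,2) (16,12/5) (16,15) (14,15) (13,44/3)]
3. After y ≥ 1: [(13,26/15) (15,2) (16,12/5) (16,15) (14,15) (13,44/3)]
4. After y ≤ 5: [(13,5) (13,26/15) (15,2) (16,12/5) (16,5)]
5. Canonical ring: [(13,26/15) (15,2) (16,12/5) (16,5) (13,5)]

Clipped polygon: [(13,26/15) (15,2) (16,12/5) (16,5) (13,5)]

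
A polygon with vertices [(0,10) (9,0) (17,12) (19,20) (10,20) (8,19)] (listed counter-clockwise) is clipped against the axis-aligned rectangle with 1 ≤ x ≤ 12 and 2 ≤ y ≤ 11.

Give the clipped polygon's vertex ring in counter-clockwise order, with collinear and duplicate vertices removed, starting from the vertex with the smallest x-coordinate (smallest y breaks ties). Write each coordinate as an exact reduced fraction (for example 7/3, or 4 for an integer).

1. After x ≥ 1: [(1,89/8) (1,80/9) (9,0) (17,12) (19,20) (10,20) (8,19)]
2. After x ≤ 12: [(1,89/8) (1,80/9) (9,0) (12,9/2) (12,20) (10,20) (8,19)]
3. After y ≥ 2: [(1,89/8) (1,80/9) (36/5,2) (31/3,2) (12,9/2) (12,20) (10,20) (8,19)]
4. After y ≤ 11: [(1,11) (1,80/9) (36/5,2) (31/3,2) (12,9/2) (12,11)]
5. Canonical ring: [(1,80/9) (36/5,2) (31/3,2) (12,9/2) (12,11) (1,11)]

Clipped polygon: [(1,80/9) (36/5,2) (31/3,2) (12,9/2) (12,11) (1,11)]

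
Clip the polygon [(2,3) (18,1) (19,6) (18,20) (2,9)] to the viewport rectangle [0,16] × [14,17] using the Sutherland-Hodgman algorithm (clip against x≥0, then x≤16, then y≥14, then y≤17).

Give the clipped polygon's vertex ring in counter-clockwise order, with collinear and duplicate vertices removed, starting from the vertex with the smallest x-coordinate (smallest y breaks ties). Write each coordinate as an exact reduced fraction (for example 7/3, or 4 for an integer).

1. After x ≥ 0: [(2,3) (18,1) (19,6) (18,20) (2,9)]
2. After x ≤ 16: [(2,3) (16,5/4) (16,149/8) (2,9)]
3. After y ≥ 14: [(16,14) (16,149/8) (102/11,14)]
4. After y ≤ 17: [(16,14) (16,17) (150/11,17) (102/11,14)]
5. Canonical ring: [(102/11,14) (16,14) (16,17) (150/11,17)]

Clipped polygon: [(102/11,14) (16,14) (16,17) (150/11,17)]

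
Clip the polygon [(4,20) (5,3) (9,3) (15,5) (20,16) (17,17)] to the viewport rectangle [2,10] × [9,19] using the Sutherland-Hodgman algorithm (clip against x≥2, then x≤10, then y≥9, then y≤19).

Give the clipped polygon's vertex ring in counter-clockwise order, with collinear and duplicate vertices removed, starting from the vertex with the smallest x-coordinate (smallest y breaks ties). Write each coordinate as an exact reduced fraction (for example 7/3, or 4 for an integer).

Clipped polygon: [(69/17,19) (79/17,9) (10,9) (10,242/13) (25/3,19)]

1. After x ≥ 2: [(4,20) (5,3) (9,3) (15,5) (20,16) (17,17)]
2. After x ≤ 10: [(10,242/13) (4,20) (5,3) (9,3) (10,10/3)]
3. After y ≥ 9: [(10,9) (10,242/13) (4,20) (79/17,9)]
4. After y ≤ 19: [(10,9) (10,242/13) (25/3,19) (69/17,19) (79/17,9)]
5. Canonical ring: [(69/17,19) (79/17,9) (10,9) (10,242/13) (25/3,19)]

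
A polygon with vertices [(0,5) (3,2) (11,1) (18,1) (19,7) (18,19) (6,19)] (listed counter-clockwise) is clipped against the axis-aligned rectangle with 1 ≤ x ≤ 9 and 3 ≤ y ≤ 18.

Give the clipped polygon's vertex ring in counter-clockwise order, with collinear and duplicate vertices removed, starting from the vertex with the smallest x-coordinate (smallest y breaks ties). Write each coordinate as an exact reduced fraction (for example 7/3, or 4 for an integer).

1. After x ≥ 1: [(1,22/3) (1,4) (3,2) (11,1) (18,1) (19,7) (18,19) (6,19)]
2. After x ≤ 9: [(1,22/3) (1,4) (3,2) (9,5/4) (9,19) (6,19)]
3. After y ≥ 3: [(1,22/3) (1,4) (2,3) (9,3) (9,19) (6,19)]
4. After y ≤ 18: [(39/7,18) (1,22/3) (1,4) (2,3) (9,3) (9,18)]
5. Canonical ring: [(1,4) (2,3) (9,3) (9,18) (39/7,18) (1,22/3)]

Clipped polygon: [(1,4) (2,3) (9,3) (9,18) (39/7,18) (1,22/3)]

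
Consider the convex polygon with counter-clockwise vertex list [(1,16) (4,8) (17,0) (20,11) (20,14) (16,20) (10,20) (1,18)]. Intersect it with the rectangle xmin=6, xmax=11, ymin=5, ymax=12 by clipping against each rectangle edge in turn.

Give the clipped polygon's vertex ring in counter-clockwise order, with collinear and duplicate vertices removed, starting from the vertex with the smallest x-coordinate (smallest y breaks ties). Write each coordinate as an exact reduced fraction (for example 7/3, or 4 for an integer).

1. After x ≥ 6: [(6,88/13) (17,0) (20,11) (20,14) (16,20) (10,20) (6,172/9)]
2. After x ≤ 11: [(6,88/13) (11,48/13) (11,20) (10,20) (6,172/9)]
3. After y ≥ 5: [(6,88/13) (71/8,5) (11,5) (11,20) (10,20) (6,172/9)]
4. After y ≤ 12: [(6,12) (6,88/13) (71/8,5) (11,5) (11,12)]
5. Canonical ring: [(6,88/13) (71/8,5) (11,5) (11,12) (6,12)]

Clipped polygon: [(6,88/13) (71/8,5) (11,5) (11,12) (6,12)]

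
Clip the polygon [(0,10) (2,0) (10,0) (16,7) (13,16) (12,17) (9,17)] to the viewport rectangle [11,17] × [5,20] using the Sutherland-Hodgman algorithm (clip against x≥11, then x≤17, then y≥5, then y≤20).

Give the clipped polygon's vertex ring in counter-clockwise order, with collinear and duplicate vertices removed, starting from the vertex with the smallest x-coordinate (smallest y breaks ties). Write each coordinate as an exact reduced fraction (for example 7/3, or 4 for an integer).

1. After x ≥ 11: [(11,7/6) (16,7) (13,16) (12,17) (11,17)]
2. After x ≤ 17: [(11,7/6) (16,7) (13,16) (12,17) (11,17)]
3. After y ≥ 5: [(11,5) (100/7,5) (16,7) (13,16) (12,17) (11,17)]
4. After y ≤ 20: [(11,5) (100/7,5) (16,7) (13,16) (12,17) (11,17)]
5. Canonical ring: [(11,5) (100/7,5) (16,7) (13,16) (12,17) (11,17)]

Clipped polygon: [(11,5) (100/7,5) (16,7) (13,16) (12,17) (11,17)]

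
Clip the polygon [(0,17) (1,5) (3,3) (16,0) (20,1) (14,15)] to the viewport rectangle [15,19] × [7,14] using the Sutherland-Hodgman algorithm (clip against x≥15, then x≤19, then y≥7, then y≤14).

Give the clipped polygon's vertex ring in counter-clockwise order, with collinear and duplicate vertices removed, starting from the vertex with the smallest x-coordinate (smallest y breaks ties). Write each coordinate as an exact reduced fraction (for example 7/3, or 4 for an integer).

Clipped polygon: [(15,7) (122/7,7) (15,38/3)]

1. After x ≥ 15: [(15,3/13) (16,0) (20,1) (15,38/3)]
2. After x ≤ 19: [(15,3/13) (16,0) (19,3/4) (19,10/3) (15,38/3)]
3. After y ≥ 7: [(15,7) (122/7,7) (15,38/3)]
4. After y ≤ 14: [(15,7) (122/7,7) (15,38/3)]
5. Canonical ring: [(15,7) (122/7,7) (15,38/3)]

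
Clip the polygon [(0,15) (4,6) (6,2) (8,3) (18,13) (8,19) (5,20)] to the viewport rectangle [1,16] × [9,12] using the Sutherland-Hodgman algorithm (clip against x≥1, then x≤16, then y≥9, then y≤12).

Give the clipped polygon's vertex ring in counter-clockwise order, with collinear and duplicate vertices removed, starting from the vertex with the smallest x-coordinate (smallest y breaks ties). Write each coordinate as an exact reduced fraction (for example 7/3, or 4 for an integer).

1. After x ≥ 1: [(1,16) (1,51/4) (4,6) (6,2) (8,3) (18,13) (8,19) (5,20)]
2. After x ≤ 16: [(1,16) (1,51/4) (4,6) (6,2) (8,3) (16,11) (16,71/5) (8,19) (5,20)]
3. After y ≥ 9: [(1,16) (1,51/4) (8/3,9) (14,9) (16,11) (16,71/5) (8,19) (5,20)]
4. After y ≤ 12: [(4/3,12) (8/3,9) (14,9) (16,11) (16,12)]
5. Canonical ring: [(4/3,12) (8/3,9) (14,9) (16,11) (16,12)]

Clipped polygon: [(4/3,12) (8/3,9) (14,9) (16,11) (16,12)]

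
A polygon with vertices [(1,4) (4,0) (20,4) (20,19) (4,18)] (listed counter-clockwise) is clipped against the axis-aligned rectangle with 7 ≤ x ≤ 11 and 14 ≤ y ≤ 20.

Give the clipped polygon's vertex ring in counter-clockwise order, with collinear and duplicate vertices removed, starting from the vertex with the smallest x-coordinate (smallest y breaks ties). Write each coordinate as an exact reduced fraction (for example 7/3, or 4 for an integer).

1. After x ≥ 7: [(7,3/4) (20,4) (20,19) (7,291/16)]
2. After x ≤ 11: [(7,3/4) (11,7/4) (11,295/16) (7,291/16)]
3. After y ≥ 14: [(7,14) (11,14) (11,295/16) (7,291/16)]
4. After y ≤ 20: [(7,14) (11,14) (11,295/16) (7,291/16)]
5. Canonical ring: [(7,14) (11,14) (11,295/16) (7,291/16)]

Clipped polygon: [(7,14) (11,14) (11,295/16) (7,291/16)]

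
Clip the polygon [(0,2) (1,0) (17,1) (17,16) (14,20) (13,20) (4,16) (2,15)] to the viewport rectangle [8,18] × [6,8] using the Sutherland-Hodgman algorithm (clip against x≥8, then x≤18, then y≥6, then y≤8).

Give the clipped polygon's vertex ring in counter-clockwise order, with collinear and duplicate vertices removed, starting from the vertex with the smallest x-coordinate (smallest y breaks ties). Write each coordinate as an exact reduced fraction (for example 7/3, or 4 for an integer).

Clipped polygon: [(8,6) (17,6) (17,8) (8,8)]

1. After x ≥ 8: [(8,7/16) (17,1) (17,16) (14,20) (13,20) (8,160/9)]
2. After x ≤ 18: [(8,7/16) (17,1) (17,16) (14,20) (13,20) (8,160/9)]
3. After y ≥ 6: [(8,6) (17,6) (17,16) (14,20) (13,20) (8,160/9)]
4. After y ≤ 8: [(8,8) (8,6) (17,6) (17,8)]
5. Canonical ring: [(8,6) (17,6) (17,8) (8,8)]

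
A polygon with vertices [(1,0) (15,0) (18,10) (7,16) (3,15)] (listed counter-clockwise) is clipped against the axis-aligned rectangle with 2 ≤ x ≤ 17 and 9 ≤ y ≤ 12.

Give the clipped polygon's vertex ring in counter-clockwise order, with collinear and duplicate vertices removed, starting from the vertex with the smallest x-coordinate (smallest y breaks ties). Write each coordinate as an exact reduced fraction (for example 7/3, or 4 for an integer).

1. After x ≥ 2: [(2,15/2) (2,0) (15,0) (18,10) (7,16) (3,15)]
2. After x ≤ 17: [(2,15/2) (2,0) (15,0) (17,20/3) (17,116/11) (7,16) (3,15)]
3. After y ≥ 9: [(11/5,9) (17,9) (17,116/11) (7,16) (3,15)]
4. After y ≤ 12: [(13/5,12) (11/5,9) (17,9) (17,116/11) (43/3,12)]
5. Canonical ring: [(11/5,9) (17,9) (17,116/11) (43/3,12) (13/5,12)]

Clipped polygon: [(11/5,9) (17,9) (17,116/11) (43/3,12) (13/5,12)]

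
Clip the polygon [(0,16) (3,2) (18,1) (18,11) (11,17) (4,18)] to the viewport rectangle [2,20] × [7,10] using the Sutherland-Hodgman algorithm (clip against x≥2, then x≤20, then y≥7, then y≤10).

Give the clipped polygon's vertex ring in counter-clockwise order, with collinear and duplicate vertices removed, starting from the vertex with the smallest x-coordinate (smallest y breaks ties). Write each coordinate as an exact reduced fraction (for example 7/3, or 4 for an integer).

Clipped polygon: [(2,7) (18,7) (18,10) (2,10)]

1. After x ≥ 2: [(2,17) (2,20/3) (3,2) (18,1) (18,11) (11,17) (4,18)]
2. After x ≤ 20: [(2,17) (2,20/3) (3,2) (18,1) (18,11) (11,17) (4,18)]
3. After y ≥ 7: [(2,17) (2,7) (18,7) (18,11) (11,17) (4,18)]
4. After y ≤ 10: [(2,10) (2,7) (18,7) (18,10)]
5. Canonical ring: [(2,7) (18,7) (18,10) (2,10)]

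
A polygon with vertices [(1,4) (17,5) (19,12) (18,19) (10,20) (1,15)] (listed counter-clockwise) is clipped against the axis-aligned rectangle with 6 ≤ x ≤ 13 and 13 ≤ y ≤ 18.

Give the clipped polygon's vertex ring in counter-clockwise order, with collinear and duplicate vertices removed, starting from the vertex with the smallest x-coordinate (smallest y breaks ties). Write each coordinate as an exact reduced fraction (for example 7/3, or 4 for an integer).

Clipped polygon: [(6,13) (13,13) (13,18) (32/5,18) (6,160/9)]

1. After x ≥ 6: [(6,69/16) (17,5) (19,12) (18,19) (10,20) (6,160/9)]
2. After x ≤ 13: [(6,69/16) (13,19/4) (13,157/8) (10,20) (6,160/9)]
3. After y ≥ 13: [(6,13) (13,13) (13,157/8) (10,20) (6,160/9)]
4. After y ≤ 18: [(6,13) (13,13) (13,18) (32/5,18) (6,160/9)]
5. Canonical ring: [(6,13) (13,13) (13,18) (32/5,18) (6,160/9)]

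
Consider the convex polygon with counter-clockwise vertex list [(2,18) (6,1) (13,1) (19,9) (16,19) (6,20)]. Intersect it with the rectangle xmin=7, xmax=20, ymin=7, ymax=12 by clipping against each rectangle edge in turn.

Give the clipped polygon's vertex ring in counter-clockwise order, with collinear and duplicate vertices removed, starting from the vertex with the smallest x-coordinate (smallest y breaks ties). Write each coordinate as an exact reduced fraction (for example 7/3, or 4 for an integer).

Clipped polygon: [(7,7) (35/2,7) (19,9) (181/10,12) (7,12)]

1. After x ≥ 7: [(7,1) (13,1) (19,9) (16,19) (7,199/10)]
2. After x ≤ 20: [(7,1) (13,1) (19,9) (16,19) (7,199/10)]
3. After y ≥ 7: [(7,7) (35/2,7) (19,9) (16,19) (7,199/10)]
4. After y ≤ 12: [(7,12) (7,7) (35/2,7) (19,9) (181/10,12)]
5. Canonical ring: [(7,7) (35/2,7) (19,9) (181/10,12) (7,12)]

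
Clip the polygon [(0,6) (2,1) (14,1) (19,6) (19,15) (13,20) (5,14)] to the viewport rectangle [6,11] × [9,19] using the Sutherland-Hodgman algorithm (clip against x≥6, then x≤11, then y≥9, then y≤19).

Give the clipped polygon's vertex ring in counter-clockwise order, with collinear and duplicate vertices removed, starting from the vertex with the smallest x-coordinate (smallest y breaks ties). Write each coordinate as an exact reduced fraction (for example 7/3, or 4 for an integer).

Clipped polygon: [(6,9) (11,9) (11,37/2) (6,59/4)]

1. After x ≥ 6: [(6,1) (14,1) (19,6) (19,15) (13,20) (6,59/4)]
2. After x ≤ 11: [(6,1) (11,1) (11,37/2) (6,59/4)]
3. After y ≥ 9: [(6,9) (11,9) (11,37/2) (6,59/4)]
4. After y ≤ 19: [(6,9) (11,9) (11,37/2) (6,59/4)]
5. Canonical ring: [(6,9) (11,9) (11,37/2) (6,59/4)]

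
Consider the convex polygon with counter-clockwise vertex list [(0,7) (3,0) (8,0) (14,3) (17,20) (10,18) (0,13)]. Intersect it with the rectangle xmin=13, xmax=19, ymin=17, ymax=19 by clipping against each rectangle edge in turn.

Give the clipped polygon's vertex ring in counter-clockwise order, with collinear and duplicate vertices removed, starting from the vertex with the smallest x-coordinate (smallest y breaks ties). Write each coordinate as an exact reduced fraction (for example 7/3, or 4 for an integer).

Clipped polygon: [(13,17) (280/17,17) (286/17,19) (27/2,19) (13,132/7)]

1. After x ≥ 13: [(13,5/2) (14,3) (17,20) (13,132/7)]
2. After x ≤ 19: [(13,5/2) (14,3) (17,20) (13,132/7)]
3. After y ≥ 17: [(13,17) (280/17,17) (17,20) (13,132/7)]
4. After y ≤ 19: [(13,17) (280/17,17) (286/17,19) (27/2,19) (13,132/7)]
5. Canonical ring: [(13,17) (280/17,17) (286/17,19) (27/2,19) (13,132/7)]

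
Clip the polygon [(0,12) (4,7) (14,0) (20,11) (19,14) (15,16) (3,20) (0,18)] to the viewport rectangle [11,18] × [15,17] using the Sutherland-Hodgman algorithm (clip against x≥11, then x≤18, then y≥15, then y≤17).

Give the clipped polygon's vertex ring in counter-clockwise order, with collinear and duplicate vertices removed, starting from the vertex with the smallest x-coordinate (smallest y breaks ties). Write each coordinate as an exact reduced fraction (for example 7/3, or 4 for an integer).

1. After x ≥ 11: [(11,21/10) (14,0) (20,11) (19,14) (15,16) (11,52/3)]
2. After x ≤ 18: [(11,21/10) (14,0) (18,22/3) (18,29/2) (15,16) (11,52/3)]
3. After y ≥ 15: [(11,15) (17,15) (15,16) (11,52/3)]
4. After y ≤ 17: [(11,17) (11,15) (17,15) (15,16) (12,17)]
5. Canonical ring: [(11,15) (17,15) (15,16) (12,17) (11,17)]

Clipped polygon: [(11,15) (17,15) (15,16) (12,17) (11,17)]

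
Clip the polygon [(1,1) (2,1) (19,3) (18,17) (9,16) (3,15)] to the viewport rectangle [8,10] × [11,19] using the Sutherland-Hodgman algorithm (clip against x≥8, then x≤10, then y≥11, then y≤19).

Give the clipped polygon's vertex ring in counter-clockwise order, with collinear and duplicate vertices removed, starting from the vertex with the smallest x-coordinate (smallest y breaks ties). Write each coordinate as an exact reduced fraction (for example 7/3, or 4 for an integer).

1. After x ≥ 8: [(8,29/17) (19,3) (18,17) (9,16) (8,95/6)]
2. After x ≤ 10: [(8,29/17) (10,33/17) (10,145/9) (9,16) (8,95/6)]
3. After y ≥ 11: [(8,11) (10,11) (10,145/9) (9,16) (8,95/6)]
4. After y ≤ 19: [(8,11) (10,11) (10,145/9) (9,16) (8,95/6)]
5. Canonical ring: [(8,11) (10,11) (10,145/9) (9,16) (8,95/6)]

Clipped polygon: [(8,11) (10,11) (10,145/9) (9,16) (8,95/6)]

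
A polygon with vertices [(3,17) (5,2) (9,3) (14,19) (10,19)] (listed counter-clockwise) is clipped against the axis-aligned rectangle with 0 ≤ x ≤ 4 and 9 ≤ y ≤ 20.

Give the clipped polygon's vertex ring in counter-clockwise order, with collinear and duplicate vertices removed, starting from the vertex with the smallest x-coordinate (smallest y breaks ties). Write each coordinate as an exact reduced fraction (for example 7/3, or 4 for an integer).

Clipped polygon: [(3,17) (4,19/2) (4,121/7)]

1. After x ≥ 0: [(3,17) (5,2) (9,3) (14,19) (10,19)]
2. After x ≤ 4: [(4,121/7) (3,17) (4,19/2)]
3. After y ≥ 9: [(4,121/7) (3,17) (4,19/2)]
4. After y ≤ 20: [(4,121/7) (3,17) (4,19/2)]
5. Canonical ring: [(3,17) (4,19/2) (4,121/7)]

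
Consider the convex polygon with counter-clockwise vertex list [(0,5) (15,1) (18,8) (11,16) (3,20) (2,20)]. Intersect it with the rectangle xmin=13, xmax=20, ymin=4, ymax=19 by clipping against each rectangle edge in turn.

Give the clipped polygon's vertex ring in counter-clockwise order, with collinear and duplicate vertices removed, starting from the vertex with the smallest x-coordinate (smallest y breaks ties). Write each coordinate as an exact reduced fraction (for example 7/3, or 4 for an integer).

Clipped polygon: [(13,4) (114/7,4) (18,8) (13,96/7)]

1. After x ≥ 13: [(13,23/15) (15,1) (18,8) (13,96/7)]
2. After x ≤ 20: [(13,23/15) (15,1) (18,8) (13,96/7)]
3. After y ≥ 4: [(13,4) (114/7,4) (18,8) (13,96/7)]
4. After y ≤ 19: [(13,4) (114/7,4) (18,8) (13,96/7)]
5. Canonical ring: [(13,4) (114/7,4) (18,8) (13,96/7)]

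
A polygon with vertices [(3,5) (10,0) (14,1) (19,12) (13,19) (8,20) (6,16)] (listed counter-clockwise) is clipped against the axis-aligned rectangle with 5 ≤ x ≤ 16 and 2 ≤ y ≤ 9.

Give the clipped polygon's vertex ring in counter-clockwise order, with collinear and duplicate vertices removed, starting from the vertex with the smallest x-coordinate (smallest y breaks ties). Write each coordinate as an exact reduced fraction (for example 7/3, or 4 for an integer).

1. After x ≥ 5: [(5,37/3) (5,25/7) (10,0) (14,1) (19,12) (13,19) (8,20) (6,16)]
2. After x ≤ 16: [(5,37/3) (5,25/7) (10,0) (14,1) (16,27/5) (16,31/2) (13,19) (8,20) (6,16)]
3. After y ≥ 2: [(5,37/3) (5,25/7) (36/5,2) (159/11,2) (16,27/5) (16,31/2) (13,19) (8,20) (6,16)]
4. After y ≤ 9: [(5,9) (5,25/7) (36/5,2) (159/11,2) (16,27/5) (16,9)]
5. Canonical ring: [(5,25/7) (36/5,2) (159/11,2) (16,27/5) (16,9) (5,9)]

Clipped polygon: [(5,25/7) (36/5,2) (159/11,2) (16,27/5) (16,9) (5,9)]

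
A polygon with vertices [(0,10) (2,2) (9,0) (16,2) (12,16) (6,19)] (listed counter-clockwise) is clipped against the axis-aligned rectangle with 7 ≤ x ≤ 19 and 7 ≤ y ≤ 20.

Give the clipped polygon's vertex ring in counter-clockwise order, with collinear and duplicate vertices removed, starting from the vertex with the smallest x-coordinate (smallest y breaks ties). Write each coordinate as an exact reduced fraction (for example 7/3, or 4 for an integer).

Clipped polygon: [(7,7) (102/7,7) (12,16) (7,37/2)]

1. After x ≥ 7: [(7,4/7) (9,0) (16,2) (12,16) (7,37/2)]
2. After x ≤ 19: [(7,4/7) (9,0) (16,2) (12,16) (7,37/2)]
3. After y ≥ 7: [(7,7) (102/7,7) (12,16) (7,37/2)]
4. After y ≤ 20: [(7,7) (102/7,7) (12,16) (7,37/2)]
5. Canonical ring: [(7,7) (102/7,7) (12,16) (7,37/2)]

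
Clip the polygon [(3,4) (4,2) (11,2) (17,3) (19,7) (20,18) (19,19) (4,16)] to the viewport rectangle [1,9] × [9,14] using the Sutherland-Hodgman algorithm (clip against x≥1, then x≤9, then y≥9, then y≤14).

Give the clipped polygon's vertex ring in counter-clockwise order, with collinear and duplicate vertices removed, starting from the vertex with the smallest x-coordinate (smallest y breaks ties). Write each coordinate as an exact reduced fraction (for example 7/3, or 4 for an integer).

Clipped polygon: [(41/12,9) (9,9) (9,14) (23/6,14)]

1. After x ≥ 1: [(3,4) (4,2) (11,2) (17,3) (19,7) (20,18) (19,19) (4,16)]
2. After x ≤ 9: [(3,4) (4,2) (9,2) (9,17) (4,16)]
3. After y ≥ 9: [(41/12,9) (9,9) (9,17) (4,16)]
4. After y ≤ 14: [(23/6,14) (41/12,9) (9,9) (9,14)]
5. Canonical ring: [(41/12,9) (9,9) (9,14) (23/6,14)]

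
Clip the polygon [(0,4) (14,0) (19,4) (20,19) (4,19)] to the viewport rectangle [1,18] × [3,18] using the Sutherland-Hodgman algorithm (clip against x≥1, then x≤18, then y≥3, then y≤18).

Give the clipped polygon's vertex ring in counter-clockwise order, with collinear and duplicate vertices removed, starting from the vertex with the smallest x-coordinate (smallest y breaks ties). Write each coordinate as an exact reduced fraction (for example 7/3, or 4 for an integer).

1. After x ≥ 1: [(1,31/4) (1,26/7) (14,0) (19,4) (20,19) (4,19)]
2. After x ≤ 18: [(1,31/4) (1,26/7) (14,0) (18,16/5) (18,19) (4,19)]
3. After y ≥ 3: [(1,31/4) (1,26/7) (7/2,3) (71/4,3) (18,16/5) (18,19) (4,19)]
4. After y ≤ 18: [(56/15,18) (1,31/4) (1,26/7) (7/2,3) (71/4,3) (18,16/5) (18,18)]
5. Canonical ring: [(1,26/7) (7/2,3) (71/4,3) (18,16/5) (18,18) (56/15,18) (1,31/4)]

Clipped polygon: [(1,26/7) (7/2,3) (71/4,3) (18,16/5) (18,18) (56/15,18) (1,31/4)]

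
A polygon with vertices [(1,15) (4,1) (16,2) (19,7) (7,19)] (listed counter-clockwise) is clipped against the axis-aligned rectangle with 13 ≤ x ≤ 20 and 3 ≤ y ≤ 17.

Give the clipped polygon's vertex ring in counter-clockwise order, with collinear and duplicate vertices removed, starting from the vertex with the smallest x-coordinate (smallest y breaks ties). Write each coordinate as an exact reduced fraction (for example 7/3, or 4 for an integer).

Clipped polygon: [(13,3) (83/5,3) (19,7) (13,13)]

1. After x ≥ 13: [(13,7/4) (16,2) (19,7) (13,13)]
2. After x ≤ 20: [(13,7/4) (16,2) (19,7) (13,13)]
3. After y ≥ 3: [(13,3) (83/5,3) (19,7) (13,13)]
4. After y ≤ 17: [(13,3) (83/5,3) (19,7) (13,13)]
5. Canonical ring: [(13,3) (83/5,3) (19,7) (13,13)]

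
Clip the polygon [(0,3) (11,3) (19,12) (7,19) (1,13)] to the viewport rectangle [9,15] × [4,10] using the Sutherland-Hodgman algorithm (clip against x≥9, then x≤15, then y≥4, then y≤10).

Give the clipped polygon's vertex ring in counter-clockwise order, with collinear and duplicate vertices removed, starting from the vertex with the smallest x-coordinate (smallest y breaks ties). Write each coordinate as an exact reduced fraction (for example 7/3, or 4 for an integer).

Clipped polygon: [(9,4) (107/9,4) (15,15/2) (15,10) (9,10)]

1. After x ≥ 9: [(9,3) (11,3) (19,12) (9,107/6)]
2. After x ≤ 15: [(9,3) (11,3) (15,15/2) (15,43/3) (9,107/6)]
3. After y ≥ 4: [(9,4) (107/9,4) (15,15/2) (15,43/3) (9,107/6)]
4. After y ≤ 10: [(9,10) (9,4) (107/9,4) (15,15/2) (15,10)]
5. Canonical ring: [(9,4) (107/9,4) (15,15/2) (15,10) (9,10)]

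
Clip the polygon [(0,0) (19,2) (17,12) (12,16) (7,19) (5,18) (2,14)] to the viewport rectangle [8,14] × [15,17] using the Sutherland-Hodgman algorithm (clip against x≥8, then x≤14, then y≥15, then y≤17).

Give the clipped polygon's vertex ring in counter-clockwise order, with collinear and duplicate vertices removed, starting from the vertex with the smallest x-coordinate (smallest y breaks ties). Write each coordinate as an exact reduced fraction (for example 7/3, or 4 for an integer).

Clipped polygon: [(8,15) (53/4,15) (12,16) (31/3,17) (8,17)]

1. After x ≥ 8: [(8,16/19) (19,2) (17,12) (12,16) (8,92/5)]
2. After x ≤ 14: [(8,16/19) (14,28/19) (14,72/5) (12,16) (8,92/5)]
3. After y ≥ 15: [(8,15) (53/4,15) (12,16) (8,92/5)]
4. After y ≤ 17: [(8,17) (8,15) (53/4,15) (12,16) (31/3,17)]
5. Canonical ring: [(8,15) (53/4,15) (12,16) (31/3,17) (8,17)]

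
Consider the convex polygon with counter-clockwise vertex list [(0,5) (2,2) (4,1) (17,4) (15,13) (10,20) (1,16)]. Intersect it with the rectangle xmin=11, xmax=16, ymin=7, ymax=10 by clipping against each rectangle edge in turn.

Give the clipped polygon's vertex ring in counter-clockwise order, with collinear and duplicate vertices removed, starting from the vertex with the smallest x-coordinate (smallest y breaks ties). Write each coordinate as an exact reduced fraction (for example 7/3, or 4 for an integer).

1. After x ≥ 11: [(11,34/13) (17,4) (15,13) (11,93/5)]
2. After x ≤ 16: [(11,34/13) (16,49/13) (16,17/2) (15,13) (11,93/5)]
3. After y ≥ 7: [(11,7) (16,7) (16,17/2) (15,13) (11,93/5)]
4. After y ≤ 10: [(11,10) (11,7) (16,7) (16,17/2) (47/3,10)]
5. Canonical ring: [(11,7) (16,7) (16,17/2) (47/3,10) (11,10)]

Clipped polygon: [(11,7) (16,7) (16,17/2) (47/3,10) (11,10)]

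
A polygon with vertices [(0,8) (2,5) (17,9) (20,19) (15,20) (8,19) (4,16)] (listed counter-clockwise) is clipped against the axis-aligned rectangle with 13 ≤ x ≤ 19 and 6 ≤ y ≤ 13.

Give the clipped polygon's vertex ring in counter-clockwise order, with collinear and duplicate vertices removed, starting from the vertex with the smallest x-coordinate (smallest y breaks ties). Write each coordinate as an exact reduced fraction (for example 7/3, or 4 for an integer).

Clipped polygon: [(13,119/15) (17,9) (91/5,13) (13,13)]

1. After x ≥ 13: [(13,119/15) (17,9) (20,19) (15,20) (13,138/7)]
2. After x ≤ 19: [(13,119/15) (17,9) (19,47/3) (19,96/5) (15,20) (13,138/7)]
3. After y ≥ 6: [(13,119/15) (17,9) (19,47/3) (19,96/5) (15,20) (13,138/7)]
4. After y ≤ 13: [(13,13) (13,119/15) (17,9) (91/5,13)]
5. Canonical ring: [(13,119/15) (17,9) (91/5,13) (13,13)]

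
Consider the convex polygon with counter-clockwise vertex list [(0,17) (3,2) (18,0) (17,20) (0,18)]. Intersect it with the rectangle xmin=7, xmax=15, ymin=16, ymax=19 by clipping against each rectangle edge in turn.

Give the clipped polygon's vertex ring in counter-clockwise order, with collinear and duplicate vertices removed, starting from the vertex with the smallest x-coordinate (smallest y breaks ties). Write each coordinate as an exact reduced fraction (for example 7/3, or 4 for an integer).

1. After x ≥ 7: [(7,22/15) (18,0) (17,20) (7,320/17)]
2. After x ≤ 15: [(7,22/15) (15,2/5) (15,336/17) (7,320/17)]
3. After y ≥ 16: [(7,16) (15,16) (15,336/17) (7,320/17)]
4. After y ≤ 19: [(7,16) (15,16) (15,19) (17/2,19) (7,320/17)]
5. Canonical ring: [(7,16) (15,16) (15,19) (17/2,19) (7,320/17)]

Clipped polygon: [(7,16) (15,16) (15,19) (17/2,19) (7,320/17)]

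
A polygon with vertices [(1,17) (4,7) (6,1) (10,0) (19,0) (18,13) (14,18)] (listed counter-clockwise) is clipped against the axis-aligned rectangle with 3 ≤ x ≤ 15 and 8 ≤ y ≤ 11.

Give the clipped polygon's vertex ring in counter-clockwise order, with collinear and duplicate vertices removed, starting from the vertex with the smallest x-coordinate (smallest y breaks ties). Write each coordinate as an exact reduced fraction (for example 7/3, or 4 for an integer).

Clipped polygon: [(3,31/3) (37/10,8) (15,8) (15,11) (3,11)]

1. After x ≥ 3: [(3,223/13) (3,31/3) (4,7) (6,1) (10,0) (19,0) (18,13) (14,18)]
2. After x ≤ 15: [(3,223/13) (3,31/3) (4,7) (6,1) (10,0) (15,0) (15,67/4) (14,18)]
3. After y ≥ 8: [(3,223/13) (3,31/3) (37/10,8) (15,8) (15,67/4) (14,18)]
4. After y ≤ 11: [(3,11) (3,31/3) (37/10,8) (15,8) (15,11)]
5. Canonical ring: [(3,31/3) (37/10,8) (15,8) (15,11) (3,11)]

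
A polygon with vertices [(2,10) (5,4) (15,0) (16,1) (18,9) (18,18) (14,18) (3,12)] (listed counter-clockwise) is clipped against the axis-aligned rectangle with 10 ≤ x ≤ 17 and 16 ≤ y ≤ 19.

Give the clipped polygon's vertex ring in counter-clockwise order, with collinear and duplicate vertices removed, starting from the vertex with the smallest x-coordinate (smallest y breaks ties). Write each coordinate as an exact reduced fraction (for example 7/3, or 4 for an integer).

Clipped polygon: [(31/3,16) (17,16) (17,18) (14,18)]

1. After x ≥ 10: [(10,2) (15,0) (16,1) (18,9) (18,18) (14,18) (10,174/11)]
2. After x ≤ 17: [(10,2) (15,0) (16,1) (17,5) (17,18) (14,18) (10,174/11)]
3. After y ≥ 16: [(17,16) (17,18) (14,18) (31/3,16)]
4. After y ≤ 19: [(17,16) (17,18) (14,18) (31/3,16)]
5. Canonical ring: [(31/3,16) (17,16) (17,18) (14,18)]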